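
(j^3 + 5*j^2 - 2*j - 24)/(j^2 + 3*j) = j + 2 - 8/j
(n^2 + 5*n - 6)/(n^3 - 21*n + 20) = (n + 6)/(n^2 + n - 20)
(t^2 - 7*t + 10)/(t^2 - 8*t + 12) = (t - 5)/(t - 6)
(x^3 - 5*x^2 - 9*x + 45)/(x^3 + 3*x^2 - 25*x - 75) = (x - 3)/(x + 5)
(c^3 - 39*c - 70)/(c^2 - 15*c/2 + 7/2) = 2*(c^2 + 7*c + 10)/(2*c - 1)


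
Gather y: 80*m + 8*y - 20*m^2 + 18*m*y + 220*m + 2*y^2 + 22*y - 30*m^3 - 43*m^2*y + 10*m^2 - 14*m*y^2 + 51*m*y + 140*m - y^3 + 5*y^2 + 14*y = -30*m^3 - 10*m^2 + 440*m - y^3 + y^2*(7 - 14*m) + y*(-43*m^2 + 69*m + 44)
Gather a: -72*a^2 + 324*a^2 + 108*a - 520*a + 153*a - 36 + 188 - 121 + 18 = 252*a^2 - 259*a + 49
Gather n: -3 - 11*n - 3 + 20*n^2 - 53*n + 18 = 20*n^2 - 64*n + 12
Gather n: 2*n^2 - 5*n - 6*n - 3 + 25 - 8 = 2*n^2 - 11*n + 14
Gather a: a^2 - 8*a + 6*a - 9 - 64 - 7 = a^2 - 2*a - 80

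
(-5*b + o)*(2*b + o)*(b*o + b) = -10*b^3*o - 10*b^3 - 3*b^2*o^2 - 3*b^2*o + b*o^3 + b*o^2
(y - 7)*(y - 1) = y^2 - 8*y + 7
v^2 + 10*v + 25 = (v + 5)^2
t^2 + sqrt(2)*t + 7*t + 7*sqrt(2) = (t + 7)*(t + sqrt(2))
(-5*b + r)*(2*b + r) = -10*b^2 - 3*b*r + r^2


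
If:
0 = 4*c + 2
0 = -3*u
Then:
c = -1/2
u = 0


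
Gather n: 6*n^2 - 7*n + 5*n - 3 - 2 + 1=6*n^2 - 2*n - 4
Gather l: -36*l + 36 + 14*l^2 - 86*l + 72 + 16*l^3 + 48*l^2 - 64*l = 16*l^3 + 62*l^2 - 186*l + 108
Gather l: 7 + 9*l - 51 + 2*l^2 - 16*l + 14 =2*l^2 - 7*l - 30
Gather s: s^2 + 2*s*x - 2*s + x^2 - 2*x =s^2 + s*(2*x - 2) + x^2 - 2*x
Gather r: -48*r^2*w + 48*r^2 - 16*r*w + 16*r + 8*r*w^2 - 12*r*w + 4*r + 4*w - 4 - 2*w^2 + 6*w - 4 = r^2*(48 - 48*w) + r*(8*w^2 - 28*w + 20) - 2*w^2 + 10*w - 8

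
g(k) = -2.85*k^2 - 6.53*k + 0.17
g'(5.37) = -37.14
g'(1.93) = -17.53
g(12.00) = -488.59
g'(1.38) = -14.40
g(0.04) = -0.10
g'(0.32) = -8.35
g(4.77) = -95.82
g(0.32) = -2.21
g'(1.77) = -16.62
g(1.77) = -20.32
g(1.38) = -14.27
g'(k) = -5.7*k - 6.53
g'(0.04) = -6.76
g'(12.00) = -74.93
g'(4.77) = -33.72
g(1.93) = -23.05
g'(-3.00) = 10.57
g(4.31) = -80.92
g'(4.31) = -31.10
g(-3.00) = -5.89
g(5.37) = -117.08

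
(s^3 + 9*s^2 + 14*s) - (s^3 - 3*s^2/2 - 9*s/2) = 21*s^2/2 + 37*s/2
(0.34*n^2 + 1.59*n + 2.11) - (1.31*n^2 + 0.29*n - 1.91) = -0.97*n^2 + 1.3*n + 4.02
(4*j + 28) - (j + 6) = 3*j + 22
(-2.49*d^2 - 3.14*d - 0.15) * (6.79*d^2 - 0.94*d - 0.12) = -16.9071*d^4 - 18.98*d^3 + 2.2319*d^2 + 0.5178*d + 0.018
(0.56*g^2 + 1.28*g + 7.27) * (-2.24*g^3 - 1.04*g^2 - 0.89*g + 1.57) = -1.2544*g^5 - 3.4496*g^4 - 18.1144*g^3 - 7.8208*g^2 - 4.4607*g + 11.4139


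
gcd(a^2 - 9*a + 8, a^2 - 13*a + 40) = a - 8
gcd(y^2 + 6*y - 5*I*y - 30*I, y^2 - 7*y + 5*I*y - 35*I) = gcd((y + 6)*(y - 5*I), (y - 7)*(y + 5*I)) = 1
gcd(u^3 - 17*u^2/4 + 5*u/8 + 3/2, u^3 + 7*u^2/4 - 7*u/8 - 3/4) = u^2 - u/4 - 3/8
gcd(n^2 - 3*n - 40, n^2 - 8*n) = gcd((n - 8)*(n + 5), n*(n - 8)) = n - 8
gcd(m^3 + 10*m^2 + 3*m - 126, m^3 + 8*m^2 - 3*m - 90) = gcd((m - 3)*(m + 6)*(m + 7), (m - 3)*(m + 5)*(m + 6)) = m^2 + 3*m - 18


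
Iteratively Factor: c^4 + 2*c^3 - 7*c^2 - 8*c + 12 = (c - 1)*(c^3 + 3*c^2 - 4*c - 12) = (c - 1)*(c + 2)*(c^2 + c - 6) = (c - 1)*(c + 2)*(c + 3)*(c - 2)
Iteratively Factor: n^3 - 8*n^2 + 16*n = (n)*(n^2 - 8*n + 16) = n*(n - 4)*(n - 4)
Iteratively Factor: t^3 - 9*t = (t - 3)*(t^2 + 3*t) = (t - 3)*(t + 3)*(t)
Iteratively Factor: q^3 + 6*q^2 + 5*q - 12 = (q + 4)*(q^2 + 2*q - 3) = (q + 3)*(q + 4)*(q - 1)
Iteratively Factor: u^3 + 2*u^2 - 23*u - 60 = (u + 3)*(u^2 - u - 20) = (u + 3)*(u + 4)*(u - 5)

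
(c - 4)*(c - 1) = c^2 - 5*c + 4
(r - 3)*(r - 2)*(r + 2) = r^3 - 3*r^2 - 4*r + 12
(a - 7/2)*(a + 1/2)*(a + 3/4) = a^3 - 9*a^2/4 - 4*a - 21/16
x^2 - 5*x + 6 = (x - 3)*(x - 2)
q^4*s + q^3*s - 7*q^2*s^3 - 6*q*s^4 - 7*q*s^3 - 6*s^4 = (q - 3*s)*(q + s)*(q + 2*s)*(q*s + s)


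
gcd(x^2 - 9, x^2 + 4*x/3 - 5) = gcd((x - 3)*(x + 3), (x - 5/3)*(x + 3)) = x + 3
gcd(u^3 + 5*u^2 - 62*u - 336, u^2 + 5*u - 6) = u + 6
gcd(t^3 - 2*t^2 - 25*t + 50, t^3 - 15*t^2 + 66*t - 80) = t^2 - 7*t + 10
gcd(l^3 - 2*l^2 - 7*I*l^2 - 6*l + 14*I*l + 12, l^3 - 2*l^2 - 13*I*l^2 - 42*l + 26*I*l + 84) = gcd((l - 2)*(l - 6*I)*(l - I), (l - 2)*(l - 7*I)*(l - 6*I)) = l^2 + l*(-2 - 6*I) + 12*I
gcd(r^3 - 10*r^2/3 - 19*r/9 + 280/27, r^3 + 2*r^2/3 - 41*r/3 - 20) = r + 5/3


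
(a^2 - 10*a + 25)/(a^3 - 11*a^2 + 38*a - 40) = (a - 5)/(a^2 - 6*a + 8)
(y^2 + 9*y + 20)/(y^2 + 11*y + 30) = (y + 4)/(y + 6)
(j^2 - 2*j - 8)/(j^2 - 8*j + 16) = (j + 2)/(j - 4)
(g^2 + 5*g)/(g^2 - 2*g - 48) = g*(g + 5)/(g^2 - 2*g - 48)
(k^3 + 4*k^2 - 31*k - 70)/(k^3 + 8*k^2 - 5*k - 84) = (k^2 - 3*k - 10)/(k^2 + k - 12)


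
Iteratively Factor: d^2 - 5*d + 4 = (d - 1)*(d - 4)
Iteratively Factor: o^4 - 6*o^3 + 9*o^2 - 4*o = (o - 4)*(o^3 - 2*o^2 + o) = o*(o - 4)*(o^2 - 2*o + 1) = o*(o - 4)*(o - 1)*(o - 1)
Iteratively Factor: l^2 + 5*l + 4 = (l + 4)*(l + 1)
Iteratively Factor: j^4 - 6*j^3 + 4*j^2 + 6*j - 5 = (j - 1)*(j^3 - 5*j^2 - j + 5) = (j - 5)*(j - 1)*(j^2 - 1) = (j - 5)*(j - 1)*(j + 1)*(j - 1)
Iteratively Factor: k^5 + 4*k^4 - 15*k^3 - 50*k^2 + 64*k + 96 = (k + 1)*(k^4 + 3*k^3 - 18*k^2 - 32*k + 96) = (k + 1)*(k + 4)*(k^3 - k^2 - 14*k + 24) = (k + 1)*(k + 4)^2*(k^2 - 5*k + 6) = (k - 3)*(k + 1)*(k + 4)^2*(k - 2)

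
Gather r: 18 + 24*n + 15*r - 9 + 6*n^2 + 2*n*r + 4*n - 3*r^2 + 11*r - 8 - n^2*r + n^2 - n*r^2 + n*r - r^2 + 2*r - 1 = 7*n^2 + 28*n + r^2*(-n - 4) + r*(-n^2 + 3*n + 28)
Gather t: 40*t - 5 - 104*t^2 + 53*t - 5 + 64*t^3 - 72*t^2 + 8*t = 64*t^3 - 176*t^2 + 101*t - 10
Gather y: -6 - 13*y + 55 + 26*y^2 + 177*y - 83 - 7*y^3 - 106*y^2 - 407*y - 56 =-7*y^3 - 80*y^2 - 243*y - 90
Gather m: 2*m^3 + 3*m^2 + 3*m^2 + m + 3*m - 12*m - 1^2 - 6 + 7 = 2*m^3 + 6*m^2 - 8*m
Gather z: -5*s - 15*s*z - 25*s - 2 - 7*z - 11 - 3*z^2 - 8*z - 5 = -30*s - 3*z^2 + z*(-15*s - 15) - 18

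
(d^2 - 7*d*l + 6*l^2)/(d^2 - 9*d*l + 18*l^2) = (d - l)/(d - 3*l)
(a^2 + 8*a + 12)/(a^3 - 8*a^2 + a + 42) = (a + 6)/(a^2 - 10*a + 21)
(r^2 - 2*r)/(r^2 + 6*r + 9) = r*(r - 2)/(r^2 + 6*r + 9)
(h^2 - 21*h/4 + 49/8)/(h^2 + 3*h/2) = (8*h^2 - 42*h + 49)/(4*h*(2*h + 3))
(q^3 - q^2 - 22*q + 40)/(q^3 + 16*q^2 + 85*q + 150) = (q^2 - 6*q + 8)/(q^2 + 11*q + 30)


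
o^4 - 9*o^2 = o^2*(o - 3)*(o + 3)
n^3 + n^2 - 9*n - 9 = (n - 3)*(n + 1)*(n + 3)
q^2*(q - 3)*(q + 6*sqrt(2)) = q^4 - 3*q^3 + 6*sqrt(2)*q^3 - 18*sqrt(2)*q^2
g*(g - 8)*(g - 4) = g^3 - 12*g^2 + 32*g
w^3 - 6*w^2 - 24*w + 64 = (w - 8)*(w - 2)*(w + 4)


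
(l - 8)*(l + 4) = l^2 - 4*l - 32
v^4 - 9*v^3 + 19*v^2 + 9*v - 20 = (v - 5)*(v - 4)*(v - 1)*(v + 1)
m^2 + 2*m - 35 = (m - 5)*(m + 7)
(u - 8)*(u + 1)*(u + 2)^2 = u^4 - 3*u^3 - 32*u^2 - 60*u - 32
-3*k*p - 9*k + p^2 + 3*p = (-3*k + p)*(p + 3)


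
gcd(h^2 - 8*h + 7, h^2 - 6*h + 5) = h - 1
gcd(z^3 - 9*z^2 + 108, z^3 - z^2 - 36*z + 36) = z - 6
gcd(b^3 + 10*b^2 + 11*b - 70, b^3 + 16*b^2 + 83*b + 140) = b^2 + 12*b + 35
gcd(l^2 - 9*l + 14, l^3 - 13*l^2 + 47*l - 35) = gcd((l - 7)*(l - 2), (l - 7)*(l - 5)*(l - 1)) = l - 7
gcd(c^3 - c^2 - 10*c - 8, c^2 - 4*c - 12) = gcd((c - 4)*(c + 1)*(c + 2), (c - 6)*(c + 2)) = c + 2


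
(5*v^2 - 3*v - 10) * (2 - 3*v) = -15*v^3 + 19*v^2 + 24*v - 20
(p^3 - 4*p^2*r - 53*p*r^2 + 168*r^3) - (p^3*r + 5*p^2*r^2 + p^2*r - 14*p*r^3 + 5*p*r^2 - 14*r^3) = -p^3*r + p^3 - 5*p^2*r^2 - 5*p^2*r + 14*p*r^3 - 58*p*r^2 + 182*r^3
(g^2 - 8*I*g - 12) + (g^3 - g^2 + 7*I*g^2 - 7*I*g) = g^3 + 7*I*g^2 - 15*I*g - 12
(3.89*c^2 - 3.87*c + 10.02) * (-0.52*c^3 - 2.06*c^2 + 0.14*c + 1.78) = -2.0228*c^5 - 6.001*c^4 + 3.3064*c^3 - 14.2588*c^2 - 5.4858*c + 17.8356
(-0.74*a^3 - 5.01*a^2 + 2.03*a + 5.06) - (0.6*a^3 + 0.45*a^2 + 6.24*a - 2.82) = -1.34*a^3 - 5.46*a^2 - 4.21*a + 7.88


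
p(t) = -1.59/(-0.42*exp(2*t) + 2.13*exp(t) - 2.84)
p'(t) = -1.59*(0.84*exp(2*t) - 2.13*exp(t))/(-0.42*exp(2*t) + 2.13*exp(t) - 2.84)^2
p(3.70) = 0.00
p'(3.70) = -0.01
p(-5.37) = 0.56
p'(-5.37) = 0.00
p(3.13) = 0.01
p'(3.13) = -0.02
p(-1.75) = 0.64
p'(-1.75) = 0.09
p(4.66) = 0.00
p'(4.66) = -0.00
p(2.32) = 0.06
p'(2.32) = -0.17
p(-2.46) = 0.60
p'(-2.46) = 0.04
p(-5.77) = 0.56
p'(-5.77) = 0.00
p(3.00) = 0.01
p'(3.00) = -0.03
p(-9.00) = 0.56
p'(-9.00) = 0.00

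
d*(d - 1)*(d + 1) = d^3 - d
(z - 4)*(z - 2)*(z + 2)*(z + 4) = z^4 - 20*z^2 + 64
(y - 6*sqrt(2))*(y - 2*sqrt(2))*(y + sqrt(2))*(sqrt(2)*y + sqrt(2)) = sqrt(2)*y^4 - 14*y^3 + sqrt(2)*y^3 - 14*y^2 + 8*sqrt(2)*y^2 + 8*sqrt(2)*y + 48*y + 48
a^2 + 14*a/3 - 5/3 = (a - 1/3)*(a + 5)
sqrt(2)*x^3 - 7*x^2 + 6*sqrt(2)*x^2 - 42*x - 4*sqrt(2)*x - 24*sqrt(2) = (x + 6)*(x - 4*sqrt(2))*(sqrt(2)*x + 1)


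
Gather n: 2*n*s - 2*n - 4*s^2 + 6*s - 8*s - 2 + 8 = n*(2*s - 2) - 4*s^2 - 2*s + 6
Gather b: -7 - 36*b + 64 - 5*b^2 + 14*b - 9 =-5*b^2 - 22*b + 48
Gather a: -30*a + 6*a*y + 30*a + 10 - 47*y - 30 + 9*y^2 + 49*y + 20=6*a*y + 9*y^2 + 2*y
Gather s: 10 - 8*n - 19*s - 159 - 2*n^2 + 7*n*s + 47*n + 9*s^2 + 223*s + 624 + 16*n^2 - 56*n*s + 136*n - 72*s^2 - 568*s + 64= 14*n^2 + 175*n - 63*s^2 + s*(-49*n - 364) + 539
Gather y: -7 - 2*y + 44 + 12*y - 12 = 10*y + 25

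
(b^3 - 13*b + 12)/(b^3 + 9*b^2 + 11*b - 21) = (b^2 + b - 12)/(b^2 + 10*b + 21)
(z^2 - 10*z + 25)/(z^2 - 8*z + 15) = (z - 5)/(z - 3)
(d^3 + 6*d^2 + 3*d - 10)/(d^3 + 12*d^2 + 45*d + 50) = (d - 1)/(d + 5)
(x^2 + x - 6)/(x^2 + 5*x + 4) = (x^2 + x - 6)/(x^2 + 5*x + 4)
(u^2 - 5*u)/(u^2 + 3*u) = (u - 5)/(u + 3)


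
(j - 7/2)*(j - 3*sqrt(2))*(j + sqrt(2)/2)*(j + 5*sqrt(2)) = j^4 - 7*j^3/2 + 5*sqrt(2)*j^3/2 - 28*j^2 - 35*sqrt(2)*j^2/4 - 15*sqrt(2)*j + 98*j + 105*sqrt(2)/2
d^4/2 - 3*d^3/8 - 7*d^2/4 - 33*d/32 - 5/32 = (d/2 + 1/2)*(d - 5/2)*(d + 1/4)*(d + 1/2)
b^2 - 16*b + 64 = (b - 8)^2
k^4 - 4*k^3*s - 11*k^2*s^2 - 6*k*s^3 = k*(k - 6*s)*(k + s)^2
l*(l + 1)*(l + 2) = l^3 + 3*l^2 + 2*l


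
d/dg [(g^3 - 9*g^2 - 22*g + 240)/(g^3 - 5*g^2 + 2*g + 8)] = 4*(g^4 + 12*g^3 - 206*g^2 + 564*g - 164)/(g^6 - 10*g^5 + 29*g^4 - 4*g^3 - 76*g^2 + 32*g + 64)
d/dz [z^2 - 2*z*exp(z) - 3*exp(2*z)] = -2*z*exp(z) + 2*z - 6*exp(2*z) - 2*exp(z)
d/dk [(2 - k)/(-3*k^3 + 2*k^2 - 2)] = (3*k^3 - 2*k^2 - k*(k - 2)*(9*k - 4) + 2)/(3*k^3 - 2*k^2 + 2)^2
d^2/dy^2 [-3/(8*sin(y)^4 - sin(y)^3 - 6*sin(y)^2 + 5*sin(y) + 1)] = 3*(1024*sin(y)^8 - 184*sin(y)^7 - 1847*sin(y)^6 + 266*sin(y)^5 + 858*sin(y)^4 - 337*sin(y)^3 - 41*sin(y)^2 + 169*sin(y) - 62)/(8*sin(y)^4 - sin(y)^3 - 6*sin(y)^2 + 5*sin(y) + 1)^3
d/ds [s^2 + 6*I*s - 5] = 2*s + 6*I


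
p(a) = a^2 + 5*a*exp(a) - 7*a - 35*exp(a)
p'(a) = 5*a*exp(a) + 2*a - 30*exp(a) - 7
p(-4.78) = 55.81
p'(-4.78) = -17.01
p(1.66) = -149.29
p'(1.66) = -117.81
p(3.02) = -419.80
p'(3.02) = -306.28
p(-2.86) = 25.38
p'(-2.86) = -15.26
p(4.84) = -1376.32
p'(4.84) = -730.84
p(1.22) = -104.94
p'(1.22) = -85.51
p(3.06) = -432.21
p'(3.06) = -314.40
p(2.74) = -341.55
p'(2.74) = -253.96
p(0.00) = -35.00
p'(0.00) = -37.00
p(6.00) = -2023.14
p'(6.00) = 5.00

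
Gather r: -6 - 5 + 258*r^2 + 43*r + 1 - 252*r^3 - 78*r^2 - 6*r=-252*r^3 + 180*r^2 + 37*r - 10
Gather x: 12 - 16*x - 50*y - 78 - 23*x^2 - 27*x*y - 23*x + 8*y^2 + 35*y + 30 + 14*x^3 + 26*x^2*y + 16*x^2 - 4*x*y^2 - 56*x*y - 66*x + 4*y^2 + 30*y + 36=14*x^3 + x^2*(26*y - 7) + x*(-4*y^2 - 83*y - 105) + 12*y^2 + 15*y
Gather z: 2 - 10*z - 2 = -10*z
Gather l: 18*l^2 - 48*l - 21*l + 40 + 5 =18*l^2 - 69*l + 45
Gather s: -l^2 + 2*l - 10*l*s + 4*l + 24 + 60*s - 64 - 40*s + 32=-l^2 + 6*l + s*(20 - 10*l) - 8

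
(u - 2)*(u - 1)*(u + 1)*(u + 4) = u^4 + 2*u^3 - 9*u^2 - 2*u + 8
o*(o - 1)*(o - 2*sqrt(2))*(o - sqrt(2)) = o^4 - 3*sqrt(2)*o^3 - o^3 + 4*o^2 + 3*sqrt(2)*o^2 - 4*o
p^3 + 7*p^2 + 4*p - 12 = (p - 1)*(p + 2)*(p + 6)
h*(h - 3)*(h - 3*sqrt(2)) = h^3 - 3*sqrt(2)*h^2 - 3*h^2 + 9*sqrt(2)*h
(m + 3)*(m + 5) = m^2 + 8*m + 15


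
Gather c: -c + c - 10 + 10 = 0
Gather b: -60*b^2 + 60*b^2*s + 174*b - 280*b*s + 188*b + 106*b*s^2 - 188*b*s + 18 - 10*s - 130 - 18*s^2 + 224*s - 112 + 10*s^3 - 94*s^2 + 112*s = b^2*(60*s - 60) + b*(106*s^2 - 468*s + 362) + 10*s^3 - 112*s^2 + 326*s - 224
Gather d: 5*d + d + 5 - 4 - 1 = 6*d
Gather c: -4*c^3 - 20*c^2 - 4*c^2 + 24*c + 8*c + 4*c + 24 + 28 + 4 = -4*c^3 - 24*c^2 + 36*c + 56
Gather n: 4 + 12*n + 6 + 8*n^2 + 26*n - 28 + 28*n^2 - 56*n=36*n^2 - 18*n - 18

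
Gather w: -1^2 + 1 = 0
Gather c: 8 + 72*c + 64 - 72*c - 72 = 0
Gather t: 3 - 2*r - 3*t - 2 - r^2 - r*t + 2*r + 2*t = -r^2 + t*(-r - 1) + 1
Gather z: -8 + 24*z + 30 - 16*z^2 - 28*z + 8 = -16*z^2 - 4*z + 30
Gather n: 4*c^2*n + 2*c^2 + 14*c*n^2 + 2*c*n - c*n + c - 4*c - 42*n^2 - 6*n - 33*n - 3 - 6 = 2*c^2 - 3*c + n^2*(14*c - 42) + n*(4*c^2 + c - 39) - 9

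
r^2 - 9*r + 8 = (r - 8)*(r - 1)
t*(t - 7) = t^2 - 7*t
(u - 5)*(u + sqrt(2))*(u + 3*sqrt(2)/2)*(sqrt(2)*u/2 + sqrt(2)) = sqrt(2)*u^4/2 - 3*sqrt(2)*u^3/2 + 5*u^3/2 - 15*u^2/2 - 7*sqrt(2)*u^2/2 - 25*u - 9*sqrt(2)*u/2 - 15*sqrt(2)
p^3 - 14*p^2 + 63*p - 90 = (p - 6)*(p - 5)*(p - 3)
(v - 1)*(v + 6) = v^2 + 5*v - 6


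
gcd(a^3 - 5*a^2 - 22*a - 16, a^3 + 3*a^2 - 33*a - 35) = a + 1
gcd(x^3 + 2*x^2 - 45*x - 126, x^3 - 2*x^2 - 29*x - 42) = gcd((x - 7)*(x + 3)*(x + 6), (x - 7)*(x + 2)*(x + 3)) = x^2 - 4*x - 21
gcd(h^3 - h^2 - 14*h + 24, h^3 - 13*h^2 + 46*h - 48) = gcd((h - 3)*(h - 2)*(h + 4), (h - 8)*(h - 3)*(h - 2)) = h^2 - 5*h + 6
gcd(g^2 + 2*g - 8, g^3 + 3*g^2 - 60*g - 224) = g + 4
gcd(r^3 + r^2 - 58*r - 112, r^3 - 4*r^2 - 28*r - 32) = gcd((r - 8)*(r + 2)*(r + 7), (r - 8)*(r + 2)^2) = r^2 - 6*r - 16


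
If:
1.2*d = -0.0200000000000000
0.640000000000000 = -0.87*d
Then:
No Solution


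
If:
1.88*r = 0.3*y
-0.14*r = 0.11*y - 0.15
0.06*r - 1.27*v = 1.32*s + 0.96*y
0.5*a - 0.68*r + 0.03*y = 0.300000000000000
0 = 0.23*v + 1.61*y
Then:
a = 0.78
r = 0.18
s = 6.82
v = -7.93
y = 1.13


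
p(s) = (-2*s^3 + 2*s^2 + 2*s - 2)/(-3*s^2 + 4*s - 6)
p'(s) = (6*s - 4)*(-2*s^3 + 2*s^2 + 2*s - 2)/(-3*s^2 + 4*s - 6)^2 + (-6*s^2 + 4*s + 2)/(-3*s^2 + 4*s - 6) = 2*(3*s^4 - 8*s^3 + 25*s^2 - 18*s - 2)/(9*s^4 - 24*s^3 + 52*s^2 - 48*s + 36)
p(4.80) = 3.00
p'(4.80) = 0.76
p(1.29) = 0.07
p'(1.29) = 0.44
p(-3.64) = -1.88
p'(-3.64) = 0.72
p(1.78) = 0.40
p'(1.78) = 0.86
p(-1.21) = -0.13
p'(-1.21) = 0.66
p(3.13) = 1.64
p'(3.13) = 0.88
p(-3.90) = -2.07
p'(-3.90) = 0.72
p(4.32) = 2.62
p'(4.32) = 0.79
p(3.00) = 1.52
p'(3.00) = 0.89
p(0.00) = 0.33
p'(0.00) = -0.11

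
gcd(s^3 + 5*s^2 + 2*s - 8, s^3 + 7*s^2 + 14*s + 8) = s^2 + 6*s + 8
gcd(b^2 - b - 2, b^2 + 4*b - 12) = b - 2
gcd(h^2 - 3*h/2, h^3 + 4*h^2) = h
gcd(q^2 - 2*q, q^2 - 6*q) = q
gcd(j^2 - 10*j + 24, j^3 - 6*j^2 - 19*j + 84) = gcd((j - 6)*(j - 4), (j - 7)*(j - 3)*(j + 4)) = 1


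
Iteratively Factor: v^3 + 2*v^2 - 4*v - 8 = (v - 2)*(v^2 + 4*v + 4) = (v - 2)*(v + 2)*(v + 2)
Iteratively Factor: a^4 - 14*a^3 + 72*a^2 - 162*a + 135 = (a - 3)*(a^3 - 11*a^2 + 39*a - 45) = (a - 3)^2*(a^2 - 8*a + 15) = (a - 5)*(a - 3)^2*(a - 3)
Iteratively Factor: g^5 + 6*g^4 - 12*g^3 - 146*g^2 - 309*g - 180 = (g + 4)*(g^4 + 2*g^3 - 20*g^2 - 66*g - 45) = (g + 3)*(g + 4)*(g^3 - g^2 - 17*g - 15) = (g + 1)*(g + 3)*(g + 4)*(g^2 - 2*g - 15) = (g - 5)*(g + 1)*(g + 3)*(g + 4)*(g + 3)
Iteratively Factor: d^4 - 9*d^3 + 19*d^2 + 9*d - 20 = (d + 1)*(d^3 - 10*d^2 + 29*d - 20) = (d - 1)*(d + 1)*(d^2 - 9*d + 20) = (d - 5)*(d - 1)*(d + 1)*(d - 4)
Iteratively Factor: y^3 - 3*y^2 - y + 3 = (y - 1)*(y^2 - 2*y - 3) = (y - 1)*(y + 1)*(y - 3)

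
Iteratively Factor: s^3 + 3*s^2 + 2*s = (s + 2)*(s^2 + s) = s*(s + 2)*(s + 1)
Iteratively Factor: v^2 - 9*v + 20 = (v - 4)*(v - 5)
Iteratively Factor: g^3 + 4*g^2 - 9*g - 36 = (g + 4)*(g^2 - 9) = (g - 3)*(g + 4)*(g + 3)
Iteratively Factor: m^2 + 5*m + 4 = (m + 1)*(m + 4)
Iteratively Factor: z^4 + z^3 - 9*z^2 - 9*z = (z - 3)*(z^3 + 4*z^2 + 3*z) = z*(z - 3)*(z^2 + 4*z + 3) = z*(z - 3)*(z + 3)*(z + 1)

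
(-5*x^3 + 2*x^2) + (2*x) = -5*x^3 + 2*x^2 + 2*x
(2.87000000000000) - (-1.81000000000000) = 4.68000000000000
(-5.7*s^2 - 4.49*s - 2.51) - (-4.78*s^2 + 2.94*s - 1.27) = -0.92*s^2 - 7.43*s - 1.24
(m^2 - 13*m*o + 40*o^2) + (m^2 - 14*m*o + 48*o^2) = 2*m^2 - 27*m*o + 88*o^2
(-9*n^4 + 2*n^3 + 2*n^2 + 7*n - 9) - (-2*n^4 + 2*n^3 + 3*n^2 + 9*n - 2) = -7*n^4 - n^2 - 2*n - 7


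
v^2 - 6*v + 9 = (v - 3)^2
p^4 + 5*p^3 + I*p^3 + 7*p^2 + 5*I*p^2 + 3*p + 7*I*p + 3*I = (p + 1)^2*(p + 3)*(p + I)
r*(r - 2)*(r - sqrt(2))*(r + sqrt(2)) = r^4 - 2*r^3 - 2*r^2 + 4*r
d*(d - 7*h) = d^2 - 7*d*h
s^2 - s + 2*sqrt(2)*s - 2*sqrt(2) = (s - 1)*(s + 2*sqrt(2))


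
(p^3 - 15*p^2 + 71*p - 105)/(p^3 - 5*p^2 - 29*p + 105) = (p - 5)/(p + 5)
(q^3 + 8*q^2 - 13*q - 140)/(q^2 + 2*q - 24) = (q^2 + 12*q + 35)/(q + 6)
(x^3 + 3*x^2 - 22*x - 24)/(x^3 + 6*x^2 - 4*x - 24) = (x^2 - 3*x - 4)/(x^2 - 4)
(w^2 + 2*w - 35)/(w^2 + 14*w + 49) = (w - 5)/(w + 7)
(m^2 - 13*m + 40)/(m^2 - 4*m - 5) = (m - 8)/(m + 1)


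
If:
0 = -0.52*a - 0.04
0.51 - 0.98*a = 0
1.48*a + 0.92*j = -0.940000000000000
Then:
No Solution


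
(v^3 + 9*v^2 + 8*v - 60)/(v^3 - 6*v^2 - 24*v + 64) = (v^2 + 11*v + 30)/(v^2 - 4*v - 32)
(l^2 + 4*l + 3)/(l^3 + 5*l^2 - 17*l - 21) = (l + 3)/(l^2 + 4*l - 21)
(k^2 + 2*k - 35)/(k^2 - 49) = (k - 5)/(k - 7)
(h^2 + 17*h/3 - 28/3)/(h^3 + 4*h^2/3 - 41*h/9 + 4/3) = 3*(h + 7)/(3*h^2 + 8*h - 3)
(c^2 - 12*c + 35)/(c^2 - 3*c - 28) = (c - 5)/(c + 4)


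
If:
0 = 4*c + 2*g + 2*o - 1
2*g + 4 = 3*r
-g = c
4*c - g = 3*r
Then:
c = 4/7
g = -4/7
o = -1/14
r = 20/21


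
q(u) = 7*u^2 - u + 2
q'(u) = 14*u - 1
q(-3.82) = 107.97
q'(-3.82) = -54.48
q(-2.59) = 51.55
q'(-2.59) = -37.26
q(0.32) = 2.40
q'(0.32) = 3.48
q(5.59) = 215.15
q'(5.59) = 77.26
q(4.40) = 133.12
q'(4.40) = 60.60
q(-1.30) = 15.13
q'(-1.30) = -19.20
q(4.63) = 147.43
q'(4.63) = 63.82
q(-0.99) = 9.85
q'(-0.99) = -14.86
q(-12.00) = 1022.00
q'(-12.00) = -169.00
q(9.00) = 560.00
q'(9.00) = 125.00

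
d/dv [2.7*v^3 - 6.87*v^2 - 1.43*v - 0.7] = 8.1*v^2 - 13.74*v - 1.43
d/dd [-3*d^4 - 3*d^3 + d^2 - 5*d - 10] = -12*d^3 - 9*d^2 + 2*d - 5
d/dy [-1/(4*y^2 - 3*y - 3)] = (8*y - 3)/(-4*y^2 + 3*y + 3)^2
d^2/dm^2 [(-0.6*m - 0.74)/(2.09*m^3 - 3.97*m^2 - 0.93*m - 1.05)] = (-15.72516*m^5 - 8.918448*m^4 + 76.994512*m^3 - 77.148768*m^2 - 11.129904*m + 6.061128)/(9.129329*m^9 - 52.024071*m^8 + 86.633844*m^7 - 30.031354*m^6 + 13.723002*m^5 - 47.702484*m^4 - 17.151912*m^3 - 15.85521*m^2 - 3.075975*m - 1.157625)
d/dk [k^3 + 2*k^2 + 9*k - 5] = 3*k^2 + 4*k + 9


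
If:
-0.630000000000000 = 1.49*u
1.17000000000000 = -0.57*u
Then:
No Solution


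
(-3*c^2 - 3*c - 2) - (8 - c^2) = -2*c^2 - 3*c - 10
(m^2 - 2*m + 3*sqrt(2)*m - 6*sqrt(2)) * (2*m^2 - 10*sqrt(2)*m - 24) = 2*m^4 - 4*sqrt(2)*m^3 - 4*m^3 - 84*m^2 + 8*sqrt(2)*m^2 - 72*sqrt(2)*m + 168*m + 144*sqrt(2)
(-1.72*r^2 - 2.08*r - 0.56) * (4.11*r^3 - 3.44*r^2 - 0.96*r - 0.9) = -7.0692*r^5 - 2.632*r^4 + 6.5048*r^3 + 5.4712*r^2 + 2.4096*r + 0.504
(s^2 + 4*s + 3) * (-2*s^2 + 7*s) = -2*s^4 - s^3 + 22*s^2 + 21*s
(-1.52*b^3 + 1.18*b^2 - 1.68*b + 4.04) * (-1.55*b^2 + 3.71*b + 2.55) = 2.356*b^5 - 7.4682*b^4 + 3.1058*b^3 - 9.4858*b^2 + 10.7044*b + 10.302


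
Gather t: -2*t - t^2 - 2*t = -t^2 - 4*t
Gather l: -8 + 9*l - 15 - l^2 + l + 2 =-l^2 + 10*l - 21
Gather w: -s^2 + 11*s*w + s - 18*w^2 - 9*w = -s^2 + s - 18*w^2 + w*(11*s - 9)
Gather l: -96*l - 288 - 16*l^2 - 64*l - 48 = -16*l^2 - 160*l - 336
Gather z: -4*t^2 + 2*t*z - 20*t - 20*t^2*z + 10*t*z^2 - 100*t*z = -4*t^2 + 10*t*z^2 - 20*t + z*(-20*t^2 - 98*t)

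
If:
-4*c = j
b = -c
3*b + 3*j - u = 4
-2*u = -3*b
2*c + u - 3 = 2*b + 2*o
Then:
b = 8/27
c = -8/27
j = 32/27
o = -101/54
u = 4/9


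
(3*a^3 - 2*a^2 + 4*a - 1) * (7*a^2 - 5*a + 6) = 21*a^5 - 29*a^4 + 56*a^3 - 39*a^2 + 29*a - 6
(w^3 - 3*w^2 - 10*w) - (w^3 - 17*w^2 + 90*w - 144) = 14*w^2 - 100*w + 144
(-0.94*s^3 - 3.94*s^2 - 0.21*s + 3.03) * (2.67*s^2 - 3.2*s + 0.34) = -2.5098*s^5 - 7.5118*s^4 + 11.7277*s^3 + 7.4225*s^2 - 9.7674*s + 1.0302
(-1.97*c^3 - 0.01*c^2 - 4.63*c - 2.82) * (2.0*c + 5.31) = -3.94*c^4 - 10.4807*c^3 - 9.3131*c^2 - 30.2253*c - 14.9742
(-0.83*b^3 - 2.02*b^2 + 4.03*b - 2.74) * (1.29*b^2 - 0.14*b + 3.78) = -1.0707*b^5 - 2.4896*b^4 + 2.3441*b^3 - 11.7344*b^2 + 15.617*b - 10.3572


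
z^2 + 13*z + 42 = (z + 6)*(z + 7)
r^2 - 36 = (r - 6)*(r + 6)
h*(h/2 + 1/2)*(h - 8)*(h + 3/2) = h^4/2 - 11*h^3/4 - 37*h^2/4 - 6*h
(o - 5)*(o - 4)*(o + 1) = o^3 - 8*o^2 + 11*o + 20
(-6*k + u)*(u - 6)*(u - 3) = -6*k*u^2 + 54*k*u - 108*k + u^3 - 9*u^2 + 18*u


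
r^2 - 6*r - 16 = (r - 8)*(r + 2)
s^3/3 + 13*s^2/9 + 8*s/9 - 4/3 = (s/3 + 1)*(s - 2/3)*(s + 2)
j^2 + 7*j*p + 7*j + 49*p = (j + 7)*(j + 7*p)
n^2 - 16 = (n - 4)*(n + 4)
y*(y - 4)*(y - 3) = y^3 - 7*y^2 + 12*y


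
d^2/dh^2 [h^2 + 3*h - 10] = 2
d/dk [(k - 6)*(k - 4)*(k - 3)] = 3*k^2 - 26*k + 54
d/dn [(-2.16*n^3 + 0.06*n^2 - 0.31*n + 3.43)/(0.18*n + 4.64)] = (-0.7776*n^3 - 30.0564*n^2 + 0.5568*n - 2.0558)/(0.0324*n^2 + 1.6704*n + 21.5296)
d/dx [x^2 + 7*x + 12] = 2*x + 7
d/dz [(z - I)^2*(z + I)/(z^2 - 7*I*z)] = (z^4 - 14*I*z^3 - 8*z^2 + 2*I*z + 7)/(z^2*(z^2 - 14*I*z - 49))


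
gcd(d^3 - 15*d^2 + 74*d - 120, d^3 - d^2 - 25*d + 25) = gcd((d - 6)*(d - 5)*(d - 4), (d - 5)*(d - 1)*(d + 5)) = d - 5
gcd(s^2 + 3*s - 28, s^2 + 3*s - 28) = s^2 + 3*s - 28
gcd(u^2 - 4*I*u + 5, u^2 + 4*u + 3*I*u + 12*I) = 1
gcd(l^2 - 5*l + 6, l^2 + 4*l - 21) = l - 3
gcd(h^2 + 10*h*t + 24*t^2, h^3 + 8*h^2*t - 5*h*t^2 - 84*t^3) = h + 4*t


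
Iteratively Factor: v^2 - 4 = (v - 2)*(v + 2)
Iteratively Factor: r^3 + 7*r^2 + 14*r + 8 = (r + 2)*(r^2 + 5*r + 4) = (r + 2)*(r + 4)*(r + 1)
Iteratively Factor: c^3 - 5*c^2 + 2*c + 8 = (c - 4)*(c^2 - c - 2) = (c - 4)*(c + 1)*(c - 2)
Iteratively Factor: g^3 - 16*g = (g + 4)*(g^2 - 4*g) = g*(g + 4)*(g - 4)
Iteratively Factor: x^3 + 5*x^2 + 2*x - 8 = (x + 4)*(x^2 + x - 2) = (x - 1)*(x + 4)*(x + 2)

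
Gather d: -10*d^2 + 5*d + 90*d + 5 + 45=-10*d^2 + 95*d + 50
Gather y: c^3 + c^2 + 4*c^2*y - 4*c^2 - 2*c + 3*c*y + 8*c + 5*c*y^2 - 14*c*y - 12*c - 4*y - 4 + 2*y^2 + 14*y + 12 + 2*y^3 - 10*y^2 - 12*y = c^3 - 3*c^2 - 6*c + 2*y^3 + y^2*(5*c - 8) + y*(4*c^2 - 11*c - 2) + 8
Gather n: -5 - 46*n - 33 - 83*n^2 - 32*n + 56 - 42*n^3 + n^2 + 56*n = -42*n^3 - 82*n^2 - 22*n + 18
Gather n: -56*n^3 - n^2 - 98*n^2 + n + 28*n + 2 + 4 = -56*n^3 - 99*n^2 + 29*n + 6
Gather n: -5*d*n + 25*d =-5*d*n + 25*d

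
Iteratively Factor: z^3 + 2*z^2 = (z + 2)*(z^2) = z*(z + 2)*(z)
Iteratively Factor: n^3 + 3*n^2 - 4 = (n - 1)*(n^2 + 4*n + 4) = (n - 1)*(n + 2)*(n + 2)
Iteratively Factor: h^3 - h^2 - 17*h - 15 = (h + 3)*(h^2 - 4*h - 5) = (h + 1)*(h + 3)*(h - 5)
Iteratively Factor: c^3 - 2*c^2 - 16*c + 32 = (c - 4)*(c^2 + 2*c - 8) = (c - 4)*(c - 2)*(c + 4)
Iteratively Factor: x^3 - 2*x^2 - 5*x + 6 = (x - 3)*(x^2 + x - 2) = (x - 3)*(x - 1)*(x + 2)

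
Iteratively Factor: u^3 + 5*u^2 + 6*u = (u)*(u^2 + 5*u + 6) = u*(u + 3)*(u + 2)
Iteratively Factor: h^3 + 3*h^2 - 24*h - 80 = (h + 4)*(h^2 - h - 20) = (h - 5)*(h + 4)*(h + 4)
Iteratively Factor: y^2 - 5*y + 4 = (y - 4)*(y - 1)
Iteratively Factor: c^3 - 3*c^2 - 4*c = (c - 4)*(c^2 + c) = (c - 4)*(c + 1)*(c)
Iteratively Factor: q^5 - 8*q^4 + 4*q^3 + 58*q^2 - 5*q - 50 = (q + 1)*(q^4 - 9*q^3 + 13*q^2 + 45*q - 50) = (q - 5)*(q + 1)*(q^3 - 4*q^2 - 7*q + 10) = (q - 5)*(q + 1)*(q + 2)*(q^2 - 6*q + 5) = (q - 5)*(q - 1)*(q + 1)*(q + 2)*(q - 5)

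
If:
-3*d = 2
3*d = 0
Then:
No Solution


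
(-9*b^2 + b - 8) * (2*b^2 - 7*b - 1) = -18*b^4 + 65*b^3 - 14*b^2 + 55*b + 8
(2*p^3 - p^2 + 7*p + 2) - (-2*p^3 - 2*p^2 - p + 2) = 4*p^3 + p^2 + 8*p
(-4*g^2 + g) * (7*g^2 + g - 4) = -28*g^4 + 3*g^3 + 17*g^2 - 4*g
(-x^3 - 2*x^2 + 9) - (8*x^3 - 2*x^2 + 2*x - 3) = -9*x^3 - 2*x + 12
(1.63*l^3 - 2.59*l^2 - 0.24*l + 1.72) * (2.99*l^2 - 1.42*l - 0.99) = 4.8737*l^5 - 10.0587*l^4 + 1.3465*l^3 + 8.0477*l^2 - 2.2048*l - 1.7028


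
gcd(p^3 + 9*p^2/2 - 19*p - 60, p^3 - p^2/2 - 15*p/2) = p + 5/2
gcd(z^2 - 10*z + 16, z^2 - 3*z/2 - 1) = z - 2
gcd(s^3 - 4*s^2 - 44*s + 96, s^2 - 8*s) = s - 8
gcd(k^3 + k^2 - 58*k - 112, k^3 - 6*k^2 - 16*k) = k^2 - 6*k - 16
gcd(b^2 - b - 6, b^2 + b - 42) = 1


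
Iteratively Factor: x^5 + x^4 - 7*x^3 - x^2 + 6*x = (x + 3)*(x^4 - 2*x^3 - x^2 + 2*x) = x*(x + 3)*(x^3 - 2*x^2 - x + 2) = x*(x + 1)*(x + 3)*(x^2 - 3*x + 2) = x*(x - 2)*(x + 1)*(x + 3)*(x - 1)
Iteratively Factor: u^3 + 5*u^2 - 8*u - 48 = (u + 4)*(u^2 + u - 12) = (u + 4)^2*(u - 3)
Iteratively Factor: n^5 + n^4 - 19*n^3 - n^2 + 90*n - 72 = (n + 3)*(n^4 - 2*n^3 - 13*n^2 + 38*n - 24) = (n - 1)*(n + 3)*(n^3 - n^2 - 14*n + 24) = (n - 3)*(n - 1)*(n + 3)*(n^2 + 2*n - 8) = (n - 3)*(n - 1)*(n + 3)*(n + 4)*(n - 2)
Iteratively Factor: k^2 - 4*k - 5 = (k + 1)*(k - 5)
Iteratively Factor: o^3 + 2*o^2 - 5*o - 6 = (o + 1)*(o^2 + o - 6) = (o - 2)*(o + 1)*(o + 3)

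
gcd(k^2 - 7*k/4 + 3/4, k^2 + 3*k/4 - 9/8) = k - 3/4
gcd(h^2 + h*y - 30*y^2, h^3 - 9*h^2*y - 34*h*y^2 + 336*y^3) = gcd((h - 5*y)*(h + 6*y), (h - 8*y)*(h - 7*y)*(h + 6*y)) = h + 6*y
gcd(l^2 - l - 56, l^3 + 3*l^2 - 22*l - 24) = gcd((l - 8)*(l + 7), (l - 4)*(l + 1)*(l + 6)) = 1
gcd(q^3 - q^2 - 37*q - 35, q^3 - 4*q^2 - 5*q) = q + 1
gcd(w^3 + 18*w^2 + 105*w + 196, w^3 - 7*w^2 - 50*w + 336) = w + 7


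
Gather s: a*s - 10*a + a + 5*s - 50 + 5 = -9*a + s*(a + 5) - 45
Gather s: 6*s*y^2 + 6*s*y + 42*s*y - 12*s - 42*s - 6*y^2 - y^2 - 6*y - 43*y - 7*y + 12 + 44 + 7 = s*(6*y^2 + 48*y - 54) - 7*y^2 - 56*y + 63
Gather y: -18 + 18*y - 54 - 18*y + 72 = 0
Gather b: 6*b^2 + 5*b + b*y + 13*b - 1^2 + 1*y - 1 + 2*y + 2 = 6*b^2 + b*(y + 18) + 3*y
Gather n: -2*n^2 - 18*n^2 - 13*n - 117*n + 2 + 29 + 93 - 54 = -20*n^2 - 130*n + 70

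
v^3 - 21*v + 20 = (v - 4)*(v - 1)*(v + 5)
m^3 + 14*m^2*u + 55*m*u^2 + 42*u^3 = (m + u)*(m + 6*u)*(m + 7*u)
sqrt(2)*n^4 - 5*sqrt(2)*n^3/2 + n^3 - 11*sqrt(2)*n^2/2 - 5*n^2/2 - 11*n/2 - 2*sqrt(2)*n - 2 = (n - 4)*(n + 1/2)*(n + sqrt(2)/2)*(sqrt(2)*n + sqrt(2))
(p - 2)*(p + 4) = p^2 + 2*p - 8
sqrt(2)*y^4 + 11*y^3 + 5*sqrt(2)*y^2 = y^2*(y + 5*sqrt(2))*(sqrt(2)*y + 1)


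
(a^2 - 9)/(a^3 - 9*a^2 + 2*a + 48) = (a + 3)/(a^2 - 6*a - 16)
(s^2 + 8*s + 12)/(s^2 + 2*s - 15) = (s^2 + 8*s + 12)/(s^2 + 2*s - 15)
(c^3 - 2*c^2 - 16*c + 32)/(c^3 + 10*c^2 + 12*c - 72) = (c^2 - 16)/(c^2 + 12*c + 36)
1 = 1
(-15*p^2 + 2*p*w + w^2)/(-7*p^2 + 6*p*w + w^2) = (-15*p^2 + 2*p*w + w^2)/(-7*p^2 + 6*p*w + w^2)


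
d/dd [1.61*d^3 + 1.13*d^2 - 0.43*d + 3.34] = 4.83*d^2 + 2.26*d - 0.43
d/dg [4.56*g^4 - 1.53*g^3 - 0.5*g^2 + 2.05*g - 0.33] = 18.24*g^3 - 4.59*g^2 - 1.0*g + 2.05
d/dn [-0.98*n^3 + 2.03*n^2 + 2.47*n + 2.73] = -2.94*n^2 + 4.06*n + 2.47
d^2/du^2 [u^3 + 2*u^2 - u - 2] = 6*u + 4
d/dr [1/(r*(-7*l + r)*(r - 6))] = (r*(7*l - r) - r*(r - 6) + (7*l - r)*(r - 6))/(r^2*(7*l - r)^2*(r - 6)^2)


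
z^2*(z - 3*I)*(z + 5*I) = z^4 + 2*I*z^3 + 15*z^2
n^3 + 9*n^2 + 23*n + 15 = (n + 1)*(n + 3)*(n + 5)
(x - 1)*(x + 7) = x^2 + 6*x - 7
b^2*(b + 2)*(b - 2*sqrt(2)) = b^4 - 2*sqrt(2)*b^3 + 2*b^3 - 4*sqrt(2)*b^2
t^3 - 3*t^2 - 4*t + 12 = (t - 3)*(t - 2)*(t + 2)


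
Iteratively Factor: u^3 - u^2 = (u)*(u^2 - u) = u^2*(u - 1)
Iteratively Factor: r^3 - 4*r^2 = (r)*(r^2 - 4*r) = r^2*(r - 4)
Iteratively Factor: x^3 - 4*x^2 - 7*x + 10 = (x - 5)*(x^2 + x - 2) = (x - 5)*(x - 1)*(x + 2)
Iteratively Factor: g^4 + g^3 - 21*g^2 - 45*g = (g - 5)*(g^3 + 6*g^2 + 9*g) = (g - 5)*(g + 3)*(g^2 + 3*g) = g*(g - 5)*(g + 3)*(g + 3)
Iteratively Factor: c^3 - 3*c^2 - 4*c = (c + 1)*(c^2 - 4*c) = (c - 4)*(c + 1)*(c)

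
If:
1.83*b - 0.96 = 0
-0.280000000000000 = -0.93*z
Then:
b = 0.52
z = 0.30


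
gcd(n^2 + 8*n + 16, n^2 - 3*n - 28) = n + 4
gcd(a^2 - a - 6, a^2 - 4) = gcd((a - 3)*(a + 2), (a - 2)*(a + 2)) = a + 2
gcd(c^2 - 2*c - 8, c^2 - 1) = 1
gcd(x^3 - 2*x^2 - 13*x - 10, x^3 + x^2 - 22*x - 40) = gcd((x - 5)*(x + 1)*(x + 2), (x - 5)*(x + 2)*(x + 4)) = x^2 - 3*x - 10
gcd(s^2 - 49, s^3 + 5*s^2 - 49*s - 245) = s^2 - 49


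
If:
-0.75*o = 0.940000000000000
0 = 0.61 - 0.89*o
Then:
No Solution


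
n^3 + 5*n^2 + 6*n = n*(n + 2)*(n + 3)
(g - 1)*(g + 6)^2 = g^3 + 11*g^2 + 24*g - 36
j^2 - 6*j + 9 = (j - 3)^2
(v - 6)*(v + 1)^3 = v^4 - 3*v^3 - 15*v^2 - 17*v - 6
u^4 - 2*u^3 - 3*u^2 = u^2*(u - 3)*(u + 1)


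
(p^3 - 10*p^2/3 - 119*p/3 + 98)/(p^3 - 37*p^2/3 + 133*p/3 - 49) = (p + 6)/(p - 3)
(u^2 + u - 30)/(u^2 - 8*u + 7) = (u^2 + u - 30)/(u^2 - 8*u + 7)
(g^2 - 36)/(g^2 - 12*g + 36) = (g + 6)/(g - 6)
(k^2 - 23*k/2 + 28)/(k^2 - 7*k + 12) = (k^2 - 23*k/2 + 28)/(k^2 - 7*k + 12)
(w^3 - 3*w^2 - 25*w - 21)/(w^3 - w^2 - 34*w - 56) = (w^2 + 4*w + 3)/(w^2 + 6*w + 8)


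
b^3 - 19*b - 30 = (b - 5)*(b + 2)*(b + 3)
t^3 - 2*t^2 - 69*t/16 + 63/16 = (t - 3)*(t - 3/4)*(t + 7/4)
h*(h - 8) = h^2 - 8*h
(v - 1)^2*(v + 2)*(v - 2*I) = v^4 - 2*I*v^3 - 3*v^2 + 2*v + 6*I*v - 4*I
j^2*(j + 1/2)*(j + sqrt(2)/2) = j^4 + j^3/2 + sqrt(2)*j^3/2 + sqrt(2)*j^2/4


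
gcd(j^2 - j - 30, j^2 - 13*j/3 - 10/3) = 1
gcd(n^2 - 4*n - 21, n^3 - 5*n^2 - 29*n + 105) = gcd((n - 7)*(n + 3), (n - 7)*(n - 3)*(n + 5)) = n - 7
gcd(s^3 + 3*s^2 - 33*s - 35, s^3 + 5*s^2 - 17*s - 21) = s^2 + 8*s + 7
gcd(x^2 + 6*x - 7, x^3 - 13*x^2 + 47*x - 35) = x - 1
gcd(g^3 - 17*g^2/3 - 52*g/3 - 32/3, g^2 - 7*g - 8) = g^2 - 7*g - 8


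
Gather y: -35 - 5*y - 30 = -5*y - 65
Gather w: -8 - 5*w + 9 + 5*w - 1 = 0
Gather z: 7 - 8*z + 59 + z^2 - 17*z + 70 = z^2 - 25*z + 136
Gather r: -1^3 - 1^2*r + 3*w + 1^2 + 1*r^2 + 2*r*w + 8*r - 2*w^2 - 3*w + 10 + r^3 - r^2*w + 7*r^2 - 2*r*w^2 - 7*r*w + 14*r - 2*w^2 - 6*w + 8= r^3 + r^2*(8 - w) + r*(-2*w^2 - 5*w + 21) - 4*w^2 - 6*w + 18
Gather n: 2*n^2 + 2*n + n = 2*n^2 + 3*n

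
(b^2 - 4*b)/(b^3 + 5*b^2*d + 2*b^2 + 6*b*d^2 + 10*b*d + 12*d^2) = b*(b - 4)/(b^3 + 5*b^2*d + 2*b^2 + 6*b*d^2 + 10*b*d + 12*d^2)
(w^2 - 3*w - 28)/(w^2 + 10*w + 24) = (w - 7)/(w + 6)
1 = 1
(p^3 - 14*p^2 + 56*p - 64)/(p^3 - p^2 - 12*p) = (p^2 - 10*p + 16)/(p*(p + 3))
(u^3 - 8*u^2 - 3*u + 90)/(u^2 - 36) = (u^2 - 2*u - 15)/(u + 6)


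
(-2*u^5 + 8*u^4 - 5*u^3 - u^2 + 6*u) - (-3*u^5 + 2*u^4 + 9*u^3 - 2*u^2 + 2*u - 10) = u^5 + 6*u^4 - 14*u^3 + u^2 + 4*u + 10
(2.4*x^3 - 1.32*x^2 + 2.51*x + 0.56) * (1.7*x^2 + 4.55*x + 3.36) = 4.08*x^5 + 8.676*x^4 + 6.325*x^3 + 7.9373*x^2 + 10.9816*x + 1.8816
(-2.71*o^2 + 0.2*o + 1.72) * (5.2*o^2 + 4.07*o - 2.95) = -14.092*o^4 - 9.9897*o^3 + 17.7525*o^2 + 6.4104*o - 5.074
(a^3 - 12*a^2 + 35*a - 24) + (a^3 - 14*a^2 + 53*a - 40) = 2*a^3 - 26*a^2 + 88*a - 64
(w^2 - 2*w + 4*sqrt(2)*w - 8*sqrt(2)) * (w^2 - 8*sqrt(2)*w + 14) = w^4 - 4*sqrt(2)*w^3 - 2*w^3 - 50*w^2 + 8*sqrt(2)*w^2 + 56*sqrt(2)*w + 100*w - 112*sqrt(2)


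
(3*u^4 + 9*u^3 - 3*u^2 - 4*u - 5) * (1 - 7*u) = -21*u^5 - 60*u^4 + 30*u^3 + 25*u^2 + 31*u - 5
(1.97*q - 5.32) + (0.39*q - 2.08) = 2.36*q - 7.4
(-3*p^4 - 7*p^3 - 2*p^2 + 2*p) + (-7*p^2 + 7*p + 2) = -3*p^4 - 7*p^3 - 9*p^2 + 9*p + 2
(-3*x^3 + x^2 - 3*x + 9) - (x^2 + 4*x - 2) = -3*x^3 - 7*x + 11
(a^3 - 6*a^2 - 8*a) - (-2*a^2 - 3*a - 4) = a^3 - 4*a^2 - 5*a + 4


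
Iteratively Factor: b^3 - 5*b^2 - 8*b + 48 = (b - 4)*(b^2 - b - 12) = (b - 4)*(b + 3)*(b - 4)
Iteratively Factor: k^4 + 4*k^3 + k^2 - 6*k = (k - 1)*(k^3 + 5*k^2 + 6*k) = (k - 1)*(k + 3)*(k^2 + 2*k) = (k - 1)*(k + 2)*(k + 3)*(k)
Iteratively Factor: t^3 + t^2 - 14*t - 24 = (t + 2)*(t^2 - t - 12) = (t - 4)*(t + 2)*(t + 3)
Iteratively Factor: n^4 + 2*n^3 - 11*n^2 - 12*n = (n)*(n^3 + 2*n^2 - 11*n - 12) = n*(n + 1)*(n^2 + n - 12) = n*(n + 1)*(n + 4)*(n - 3)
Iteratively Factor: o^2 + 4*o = (o)*(o + 4)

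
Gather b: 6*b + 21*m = 6*b + 21*m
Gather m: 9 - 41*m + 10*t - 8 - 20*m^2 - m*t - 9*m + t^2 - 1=-20*m^2 + m*(-t - 50) + t^2 + 10*t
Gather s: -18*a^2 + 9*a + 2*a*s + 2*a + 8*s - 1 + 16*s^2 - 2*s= -18*a^2 + 11*a + 16*s^2 + s*(2*a + 6) - 1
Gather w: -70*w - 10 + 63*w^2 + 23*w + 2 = 63*w^2 - 47*w - 8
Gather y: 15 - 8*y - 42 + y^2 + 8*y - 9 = y^2 - 36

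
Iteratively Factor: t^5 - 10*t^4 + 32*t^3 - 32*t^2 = (t - 4)*(t^4 - 6*t^3 + 8*t^2) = (t - 4)^2*(t^3 - 2*t^2) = t*(t - 4)^2*(t^2 - 2*t) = t^2*(t - 4)^2*(t - 2)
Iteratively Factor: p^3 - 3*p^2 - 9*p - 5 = (p - 5)*(p^2 + 2*p + 1) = (p - 5)*(p + 1)*(p + 1)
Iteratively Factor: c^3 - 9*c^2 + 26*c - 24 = (c - 2)*(c^2 - 7*c + 12) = (c - 3)*(c - 2)*(c - 4)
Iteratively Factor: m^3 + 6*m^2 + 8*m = (m + 2)*(m^2 + 4*m) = (m + 2)*(m + 4)*(m)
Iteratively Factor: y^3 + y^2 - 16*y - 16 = (y + 4)*(y^2 - 3*y - 4) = (y + 1)*(y + 4)*(y - 4)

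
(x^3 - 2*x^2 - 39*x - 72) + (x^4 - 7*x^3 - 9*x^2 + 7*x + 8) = x^4 - 6*x^3 - 11*x^2 - 32*x - 64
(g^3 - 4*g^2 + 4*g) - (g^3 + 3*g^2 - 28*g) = -7*g^2 + 32*g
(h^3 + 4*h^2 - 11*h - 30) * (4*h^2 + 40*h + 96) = 4*h^5 + 56*h^4 + 212*h^3 - 176*h^2 - 2256*h - 2880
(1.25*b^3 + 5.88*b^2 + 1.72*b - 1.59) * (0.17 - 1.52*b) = -1.9*b^4 - 8.7251*b^3 - 1.6148*b^2 + 2.7092*b - 0.2703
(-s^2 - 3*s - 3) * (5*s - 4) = -5*s^3 - 11*s^2 - 3*s + 12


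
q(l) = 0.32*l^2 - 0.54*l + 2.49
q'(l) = 0.64*l - 0.54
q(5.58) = 9.44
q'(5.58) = 3.03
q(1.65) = 2.47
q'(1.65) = 0.52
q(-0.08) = 2.54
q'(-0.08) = -0.59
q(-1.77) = 4.45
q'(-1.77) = -1.67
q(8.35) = 20.29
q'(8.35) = 4.80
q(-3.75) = 9.02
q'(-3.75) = -2.94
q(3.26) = 4.13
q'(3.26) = 1.55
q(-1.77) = 4.45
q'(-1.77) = -1.67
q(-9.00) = 33.27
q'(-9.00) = -6.30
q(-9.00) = 33.27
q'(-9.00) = -6.30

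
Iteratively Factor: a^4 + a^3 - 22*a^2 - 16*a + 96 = (a - 4)*(a^3 + 5*a^2 - 2*a - 24) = (a - 4)*(a + 4)*(a^2 + a - 6) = (a - 4)*(a + 3)*(a + 4)*(a - 2)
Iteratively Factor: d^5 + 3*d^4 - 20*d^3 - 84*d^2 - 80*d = (d)*(d^4 + 3*d^3 - 20*d^2 - 84*d - 80) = d*(d + 2)*(d^3 + d^2 - 22*d - 40) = d*(d + 2)*(d + 4)*(d^2 - 3*d - 10) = d*(d - 5)*(d + 2)*(d + 4)*(d + 2)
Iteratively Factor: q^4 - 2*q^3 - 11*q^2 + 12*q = (q - 4)*(q^3 + 2*q^2 - 3*q) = (q - 4)*(q - 1)*(q^2 + 3*q) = q*(q - 4)*(q - 1)*(q + 3)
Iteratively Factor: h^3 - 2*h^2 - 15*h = (h - 5)*(h^2 + 3*h) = (h - 5)*(h + 3)*(h)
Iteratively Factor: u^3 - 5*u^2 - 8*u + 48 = (u - 4)*(u^2 - u - 12) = (u - 4)^2*(u + 3)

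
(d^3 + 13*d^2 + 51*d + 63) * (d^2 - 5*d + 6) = d^5 + 8*d^4 - 8*d^3 - 114*d^2 - 9*d + 378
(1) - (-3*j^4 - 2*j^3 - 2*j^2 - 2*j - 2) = 3*j^4 + 2*j^3 + 2*j^2 + 2*j + 3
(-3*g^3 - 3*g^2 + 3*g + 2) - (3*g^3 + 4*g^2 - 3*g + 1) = -6*g^3 - 7*g^2 + 6*g + 1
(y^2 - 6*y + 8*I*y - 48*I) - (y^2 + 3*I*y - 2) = -6*y + 5*I*y + 2 - 48*I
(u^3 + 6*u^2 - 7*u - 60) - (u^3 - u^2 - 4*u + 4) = 7*u^2 - 3*u - 64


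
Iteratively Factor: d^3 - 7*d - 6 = (d + 1)*(d^2 - d - 6) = (d - 3)*(d + 1)*(d + 2)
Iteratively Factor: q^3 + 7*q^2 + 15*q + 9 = (q + 3)*(q^2 + 4*q + 3) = (q + 3)^2*(q + 1)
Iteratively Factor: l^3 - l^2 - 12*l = (l)*(l^2 - l - 12) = l*(l - 4)*(l + 3)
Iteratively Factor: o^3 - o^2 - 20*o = (o)*(o^2 - o - 20) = o*(o + 4)*(o - 5)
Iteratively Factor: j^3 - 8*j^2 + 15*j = (j)*(j^2 - 8*j + 15) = j*(j - 3)*(j - 5)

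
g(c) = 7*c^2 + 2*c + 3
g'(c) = 14*c + 2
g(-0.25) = 2.94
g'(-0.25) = -1.50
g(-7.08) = 339.72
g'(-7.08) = -97.12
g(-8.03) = 438.31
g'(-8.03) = -110.42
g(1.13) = 14.20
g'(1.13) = 17.82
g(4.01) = 123.58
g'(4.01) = 58.14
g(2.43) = 49.19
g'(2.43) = 36.02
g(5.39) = 217.14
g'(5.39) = 77.46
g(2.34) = 46.01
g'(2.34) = 34.76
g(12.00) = 1035.00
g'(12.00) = 170.00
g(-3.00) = 60.00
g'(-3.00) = -40.00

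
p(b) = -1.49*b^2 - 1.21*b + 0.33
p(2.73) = -14.08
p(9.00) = -131.25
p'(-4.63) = 12.59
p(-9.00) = -109.47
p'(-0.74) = 1.00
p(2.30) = -10.34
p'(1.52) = -5.74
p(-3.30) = -11.90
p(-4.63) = -26.01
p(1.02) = -2.45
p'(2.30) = -8.06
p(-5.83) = -43.26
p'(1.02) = -4.25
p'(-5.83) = 16.16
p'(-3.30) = 8.62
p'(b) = -2.98*b - 1.21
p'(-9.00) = 25.61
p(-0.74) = 0.41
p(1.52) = -4.95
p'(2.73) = -9.35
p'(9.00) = -28.03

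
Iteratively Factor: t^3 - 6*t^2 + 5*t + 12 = (t - 4)*(t^2 - 2*t - 3) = (t - 4)*(t - 3)*(t + 1)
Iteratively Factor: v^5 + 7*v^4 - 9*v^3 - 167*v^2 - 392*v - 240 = (v + 1)*(v^4 + 6*v^3 - 15*v^2 - 152*v - 240) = (v - 5)*(v + 1)*(v^3 + 11*v^2 + 40*v + 48) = (v - 5)*(v + 1)*(v + 3)*(v^2 + 8*v + 16) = (v - 5)*(v + 1)*(v + 3)*(v + 4)*(v + 4)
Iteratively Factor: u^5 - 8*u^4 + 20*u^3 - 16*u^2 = (u - 2)*(u^4 - 6*u^3 + 8*u^2) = (u - 2)^2*(u^3 - 4*u^2) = u*(u - 2)^2*(u^2 - 4*u) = u*(u - 4)*(u - 2)^2*(u)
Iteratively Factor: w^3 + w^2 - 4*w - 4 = (w - 2)*(w^2 + 3*w + 2) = (w - 2)*(w + 1)*(w + 2)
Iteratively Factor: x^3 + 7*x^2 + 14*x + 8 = (x + 1)*(x^2 + 6*x + 8) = (x + 1)*(x + 4)*(x + 2)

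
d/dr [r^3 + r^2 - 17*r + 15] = 3*r^2 + 2*r - 17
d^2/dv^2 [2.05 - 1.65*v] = 0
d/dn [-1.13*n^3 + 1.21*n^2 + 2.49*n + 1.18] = -3.39*n^2 + 2.42*n + 2.49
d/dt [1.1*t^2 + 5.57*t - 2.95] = 2.2*t + 5.57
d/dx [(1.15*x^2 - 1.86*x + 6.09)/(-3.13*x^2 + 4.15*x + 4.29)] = (-1.0493*x^2 + 47.9904*x - 33.2529)/(9.7969*x^4 - 25.979*x^3 - 9.6329*x^2 + 35.607*x + 18.4041)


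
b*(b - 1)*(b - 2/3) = b^3 - 5*b^2/3 + 2*b/3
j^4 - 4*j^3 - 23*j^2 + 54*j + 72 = (j - 6)*(j - 3)*(j + 1)*(j + 4)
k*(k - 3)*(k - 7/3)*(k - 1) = k^4 - 19*k^3/3 + 37*k^2/3 - 7*k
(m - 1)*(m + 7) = m^2 + 6*m - 7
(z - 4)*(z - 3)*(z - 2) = z^3 - 9*z^2 + 26*z - 24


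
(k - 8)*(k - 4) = k^2 - 12*k + 32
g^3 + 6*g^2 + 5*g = g*(g + 1)*(g + 5)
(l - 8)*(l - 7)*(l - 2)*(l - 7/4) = l^4 - 75*l^3/4 + 463*l^2/4 - 525*l/2 + 196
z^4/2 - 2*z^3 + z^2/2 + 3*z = z*(z/2 + 1/2)*(z - 3)*(z - 2)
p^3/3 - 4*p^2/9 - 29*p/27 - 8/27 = (p/3 + 1/3)*(p - 8/3)*(p + 1/3)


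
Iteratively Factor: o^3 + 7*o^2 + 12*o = (o + 4)*(o^2 + 3*o) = (o + 3)*(o + 4)*(o)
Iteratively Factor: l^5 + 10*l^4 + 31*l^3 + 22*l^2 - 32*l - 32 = (l + 2)*(l^4 + 8*l^3 + 15*l^2 - 8*l - 16) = (l + 2)*(l + 4)*(l^3 + 4*l^2 - l - 4) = (l - 1)*(l + 2)*(l + 4)*(l^2 + 5*l + 4) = (l - 1)*(l + 2)*(l + 4)^2*(l + 1)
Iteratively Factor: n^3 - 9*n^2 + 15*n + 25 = (n + 1)*(n^2 - 10*n + 25) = (n - 5)*(n + 1)*(n - 5)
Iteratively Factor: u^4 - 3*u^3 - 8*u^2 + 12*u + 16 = (u + 1)*(u^3 - 4*u^2 - 4*u + 16) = (u - 2)*(u + 1)*(u^2 - 2*u - 8) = (u - 2)*(u + 1)*(u + 2)*(u - 4)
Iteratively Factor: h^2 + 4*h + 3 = (h + 3)*(h + 1)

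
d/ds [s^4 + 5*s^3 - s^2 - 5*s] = 4*s^3 + 15*s^2 - 2*s - 5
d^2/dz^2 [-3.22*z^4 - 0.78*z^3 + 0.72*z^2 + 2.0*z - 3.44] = -38.64*z^2 - 4.68*z + 1.44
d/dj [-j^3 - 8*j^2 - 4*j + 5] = -3*j^2 - 16*j - 4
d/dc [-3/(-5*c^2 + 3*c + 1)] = 3*(3 - 10*c)/(-5*c^2 + 3*c + 1)^2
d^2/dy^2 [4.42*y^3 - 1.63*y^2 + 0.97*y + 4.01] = 26.52*y - 3.26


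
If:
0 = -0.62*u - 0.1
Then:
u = -0.16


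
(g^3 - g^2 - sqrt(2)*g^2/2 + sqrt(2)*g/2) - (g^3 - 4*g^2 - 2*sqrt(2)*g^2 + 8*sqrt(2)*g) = 3*sqrt(2)*g^2/2 + 3*g^2 - 15*sqrt(2)*g/2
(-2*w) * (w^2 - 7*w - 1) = -2*w^3 + 14*w^2 + 2*w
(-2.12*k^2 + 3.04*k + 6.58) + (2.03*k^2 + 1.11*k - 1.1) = -0.0900000000000003*k^2 + 4.15*k + 5.48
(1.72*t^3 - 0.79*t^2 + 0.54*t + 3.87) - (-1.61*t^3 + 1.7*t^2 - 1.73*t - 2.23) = 3.33*t^3 - 2.49*t^2 + 2.27*t + 6.1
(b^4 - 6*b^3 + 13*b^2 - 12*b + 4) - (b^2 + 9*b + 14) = b^4 - 6*b^3 + 12*b^2 - 21*b - 10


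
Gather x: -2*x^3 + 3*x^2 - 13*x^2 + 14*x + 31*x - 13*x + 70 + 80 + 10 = -2*x^3 - 10*x^2 + 32*x + 160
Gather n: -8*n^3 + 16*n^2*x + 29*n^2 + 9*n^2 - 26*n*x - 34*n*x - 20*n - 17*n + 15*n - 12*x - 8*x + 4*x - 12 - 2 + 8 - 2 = -8*n^3 + n^2*(16*x + 38) + n*(-60*x - 22) - 16*x - 8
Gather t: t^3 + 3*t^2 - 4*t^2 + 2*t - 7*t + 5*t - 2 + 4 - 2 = t^3 - t^2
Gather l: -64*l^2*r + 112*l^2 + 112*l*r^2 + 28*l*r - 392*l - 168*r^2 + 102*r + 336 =l^2*(112 - 64*r) + l*(112*r^2 + 28*r - 392) - 168*r^2 + 102*r + 336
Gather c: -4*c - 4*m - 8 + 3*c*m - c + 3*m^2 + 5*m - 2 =c*(3*m - 5) + 3*m^2 + m - 10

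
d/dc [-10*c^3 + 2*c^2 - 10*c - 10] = -30*c^2 + 4*c - 10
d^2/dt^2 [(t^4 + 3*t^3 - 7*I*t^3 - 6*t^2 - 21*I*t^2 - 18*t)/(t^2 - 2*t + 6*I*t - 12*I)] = (2*t^6 + t^5*(-12 + 36*I) + t^4*(-192 - 216*I) + t^3*(480 + 748*I) + t^2*(2088 - 3024*I) + t*(-2592 + 4752*I) + 4320 + 6912*I)/(t^6 + t^5*(-6 + 18*I) + t^4*(-96 - 108*I) + 640*t^3 + t^2*(-1296 + 1152*I) + t*(864 - 2592*I) + 1728*I)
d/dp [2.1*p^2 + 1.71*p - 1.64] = 4.2*p + 1.71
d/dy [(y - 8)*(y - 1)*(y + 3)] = 3*y^2 - 12*y - 19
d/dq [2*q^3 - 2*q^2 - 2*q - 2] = 6*q^2 - 4*q - 2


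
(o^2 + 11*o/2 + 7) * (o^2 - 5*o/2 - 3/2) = o^4 + 3*o^3 - 33*o^2/4 - 103*o/4 - 21/2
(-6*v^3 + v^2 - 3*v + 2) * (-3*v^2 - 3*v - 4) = 18*v^5 + 15*v^4 + 30*v^3 - v^2 + 6*v - 8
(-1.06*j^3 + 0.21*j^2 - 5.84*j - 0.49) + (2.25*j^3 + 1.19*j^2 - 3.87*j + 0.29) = 1.19*j^3 + 1.4*j^2 - 9.71*j - 0.2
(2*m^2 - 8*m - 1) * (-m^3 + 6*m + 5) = -2*m^5 + 8*m^4 + 13*m^3 - 38*m^2 - 46*m - 5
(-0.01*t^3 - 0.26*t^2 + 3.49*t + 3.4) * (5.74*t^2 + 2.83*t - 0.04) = -0.0574*t^5 - 1.5207*t^4 + 19.2972*t^3 + 29.4031*t^2 + 9.4824*t - 0.136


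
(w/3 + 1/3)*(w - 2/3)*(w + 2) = w^3/3 + 7*w^2/9 - 4/9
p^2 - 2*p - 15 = (p - 5)*(p + 3)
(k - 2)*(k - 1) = k^2 - 3*k + 2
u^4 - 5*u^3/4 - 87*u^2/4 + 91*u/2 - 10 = (u - 4)*(u - 2)*(u - 1/4)*(u + 5)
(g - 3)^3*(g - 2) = g^4 - 11*g^3 + 45*g^2 - 81*g + 54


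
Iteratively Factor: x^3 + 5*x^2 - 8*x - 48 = (x - 3)*(x^2 + 8*x + 16) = (x - 3)*(x + 4)*(x + 4)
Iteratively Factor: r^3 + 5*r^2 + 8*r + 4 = (r + 2)*(r^2 + 3*r + 2) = (r + 1)*(r + 2)*(r + 2)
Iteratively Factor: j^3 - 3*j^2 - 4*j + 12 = (j - 2)*(j^2 - j - 6) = (j - 3)*(j - 2)*(j + 2)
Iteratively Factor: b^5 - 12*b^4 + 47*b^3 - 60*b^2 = (b - 5)*(b^4 - 7*b^3 + 12*b^2) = b*(b - 5)*(b^3 - 7*b^2 + 12*b) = b^2*(b - 5)*(b^2 - 7*b + 12) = b^2*(b - 5)*(b - 4)*(b - 3)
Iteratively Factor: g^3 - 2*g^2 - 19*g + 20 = (g - 5)*(g^2 + 3*g - 4) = (g - 5)*(g - 1)*(g + 4)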